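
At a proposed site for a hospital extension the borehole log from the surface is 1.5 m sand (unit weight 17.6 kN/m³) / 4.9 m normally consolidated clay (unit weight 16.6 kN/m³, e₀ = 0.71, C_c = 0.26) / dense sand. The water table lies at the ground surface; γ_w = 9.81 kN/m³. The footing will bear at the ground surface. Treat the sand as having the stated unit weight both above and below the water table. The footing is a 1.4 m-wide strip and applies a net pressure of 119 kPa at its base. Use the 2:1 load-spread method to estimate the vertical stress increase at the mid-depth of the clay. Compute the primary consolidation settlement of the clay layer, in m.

S_c ≈ 0.24 m

Mid-depth of clay below the ground surface: z = 1.5 + 4.9/2 = 3.95 m.
Total vertical stress at mid-clay: σ_v = 17.6×1.5 + 16.6×2.45 = 67.07 kPa.
Pore pressure: u = 9.81×(3.95 − 0) = 38.75 kPa.
Initial effective stress: σ'_0 = σ_v − u = 67.07 − 38.75 = 28.32 kPa.
Stress increase at mid-clay by the 2:1 spreading method:
Δσ = qB/(B+z) = 119×1.4/(1.4+3.95) = 31.14 kPa
Final effective stress: σ'_f = σ'_0 + Δσ = 28.32 + 31.14 = 59.46 kPa.
Normally consolidated clay, so the full stress increment lies on the virgin compression line:
S_c = C_c·H/(1+e₀)·log₁₀(σ'_f/σ'_0) = 0.26×4.9/(1+0.71)×log₁₀(59.46/28.32)
    = 0.74503 × 0.32213 = 0.24 m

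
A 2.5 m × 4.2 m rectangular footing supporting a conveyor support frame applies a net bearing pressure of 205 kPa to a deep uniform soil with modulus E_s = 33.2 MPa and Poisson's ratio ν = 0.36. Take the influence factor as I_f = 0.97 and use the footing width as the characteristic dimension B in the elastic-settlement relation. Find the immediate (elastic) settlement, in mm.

S_e ≈ 13 mm

Immediate (elastic) settlement: S_e = q·B·(1−ν²)/E_s · I_f.
E_s = 33.2 MPa = 33200 kPa.
S_e = 205 × 2.5 × (1 − 0.36²) / 33200 × 0.97
    = 205 × 2.5 × 0.8704 / 33200 × 0.97
    = 0.01303 m = 13.03 mm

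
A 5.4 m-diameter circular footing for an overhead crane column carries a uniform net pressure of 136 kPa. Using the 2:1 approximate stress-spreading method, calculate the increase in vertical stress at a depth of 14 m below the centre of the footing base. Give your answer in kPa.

Δσ_z ≈ 10.5 kPa

By the 2:1 method the load spreads at 1 horizontal : 2 vertical, so at depth z the loaded area has grown by z in each plan dimension:
Δσ ≈ qD²/(D+z)² = 136×5.4²/(5.4+14)² = 10.537 kPa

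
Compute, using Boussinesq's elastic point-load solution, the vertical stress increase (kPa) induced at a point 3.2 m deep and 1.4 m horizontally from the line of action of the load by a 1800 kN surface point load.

Δσ_z ≈ 54.2 kPa

Boussinesq vertical stress below a point load on an elastic half-space:
Δσ_z = 3P/(2πz²) · [1 + (r/z)²]^(−5/2)
r/z = 1.4/3.2 = 0.4375; [1+(r/z)²]^(−5/2) = 0.64543.
Δσ_z = 3×1800/(2π×3.2²) × 0.64543 = 83.929 × 0.64543 = 54.17 kPa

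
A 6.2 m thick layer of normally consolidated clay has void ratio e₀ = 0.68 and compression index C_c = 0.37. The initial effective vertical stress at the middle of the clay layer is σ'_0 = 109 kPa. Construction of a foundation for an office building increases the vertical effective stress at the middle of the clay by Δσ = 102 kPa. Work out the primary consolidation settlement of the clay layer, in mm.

S_c ≈ 392 mm

Final effective stress: σ'_f = σ'_0 + Δσ = 109 + 102 = 211 kPa.
Normally consolidated clay, so the full stress increment lies on the virgin compression line:
S_c = C_c·H/(1+e₀)·log₁₀(σ'_f/σ'_0) = 0.37×6.2/(1+0.68)×log₁₀(211/109)
    = 1.3655 × 0.28686 = 0.3917 m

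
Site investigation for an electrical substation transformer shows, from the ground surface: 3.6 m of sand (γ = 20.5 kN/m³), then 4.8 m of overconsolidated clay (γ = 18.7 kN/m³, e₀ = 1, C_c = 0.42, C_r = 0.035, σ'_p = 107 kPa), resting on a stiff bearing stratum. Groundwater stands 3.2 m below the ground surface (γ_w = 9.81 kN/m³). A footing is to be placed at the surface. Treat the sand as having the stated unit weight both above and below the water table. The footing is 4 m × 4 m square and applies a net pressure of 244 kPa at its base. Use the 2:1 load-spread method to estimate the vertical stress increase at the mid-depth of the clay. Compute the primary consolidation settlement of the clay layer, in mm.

Mid-depth of clay below the ground surface: z = 3.6 + 4.8/2 = 6 m.
Total vertical stress at mid-clay: σ_v = 20.5×3.6 + 18.7×2.4 = 118.68 kPa.
Pore pressure: u = 9.81×(6 − 3.2) = 27.468 kPa.
Initial effective stress: σ'_0 = σ_v − u = 118.68 − 27.468 = 91.212 kPa.
Stress increase at mid-clay by the 2:1 spreading method:
Δσ = qBL/((B+z)(L+z)) = 244×4×4/((4+6)(4+6)) = 39.04 kPa
Final effective stress: σ'_f = 91.212 + 39.04 = 130.25 kPa.
σ'_f = 130.25 > σ'_p = 107 kPa, so the stress path crosses the preconsolidation pressure — recompression up to σ'_p, then virgin compression beyond:
S_c = H/(1+e₀)·[C_r·log₁₀(σ'_p/σ'_0) + C_c·log₁₀(σ'_f/σ'_p)]
    = 4.8/2 × [0.035×log₁₀(107/91.212) + 0.42×log₁₀(130.25/107)]
    = 2.4 × [0.0024266 + 0.035865] = 0.0919 m

S_c ≈ 91.9 mm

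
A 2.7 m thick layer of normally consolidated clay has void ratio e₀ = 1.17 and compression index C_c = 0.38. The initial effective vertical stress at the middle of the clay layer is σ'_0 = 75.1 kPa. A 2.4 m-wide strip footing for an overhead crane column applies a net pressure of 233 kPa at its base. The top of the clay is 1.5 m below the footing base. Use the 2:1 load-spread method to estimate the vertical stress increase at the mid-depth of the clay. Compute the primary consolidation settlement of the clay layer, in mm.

Mid-depth of clay below the footing base: z = 1.5 + 2.7/2 = 2.85 m.
Stress increase at mid-clay by the 2:1 spreading method:
Δσ = qB/(B+z) = 233×2.4/(2.4+2.85) = 106.51 kPa
Final effective stress: σ'_f = σ'_0 + Δσ = 75.1 + 106.51 = 181.61 kPa.
Normally consolidated clay, so the full stress increment lies on the virgin compression line:
S_c = C_c·H/(1+e₀)·log₁₀(σ'_f/σ'_0) = 0.38×2.7/(1+1.17)×log₁₀(181.61/75.1)
    = 0.47281 × 0.3835 = 0.1813 m

S_c ≈ 181 mm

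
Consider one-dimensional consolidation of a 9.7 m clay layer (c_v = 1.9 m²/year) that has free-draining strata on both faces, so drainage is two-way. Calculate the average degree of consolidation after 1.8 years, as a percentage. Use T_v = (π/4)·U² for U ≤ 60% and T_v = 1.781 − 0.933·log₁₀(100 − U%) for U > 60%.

U ≈ 43 %

Drainage path length: H_d = H/2 = 4.85 m (double drainage).
T_v = c_v·t/H_d² = 1.9×1.8/4.85² = 0.14539.
T_v = 0.14539 corresponds to the U ≤ 60% branch:
U = √(4T_v/π) = 0.4303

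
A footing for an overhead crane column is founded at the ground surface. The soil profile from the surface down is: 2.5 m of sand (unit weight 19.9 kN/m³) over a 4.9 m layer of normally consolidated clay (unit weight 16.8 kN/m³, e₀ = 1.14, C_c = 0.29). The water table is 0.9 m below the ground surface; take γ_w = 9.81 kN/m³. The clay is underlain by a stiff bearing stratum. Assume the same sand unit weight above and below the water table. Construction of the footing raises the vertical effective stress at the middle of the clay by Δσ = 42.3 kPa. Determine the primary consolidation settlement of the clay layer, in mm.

S_c ≈ 174 mm

Mid-depth of clay below the ground surface: z = 2.5 + 4.9/2 = 4.95 m.
Total vertical stress at mid-clay: σ_v = 19.9×2.5 + 16.8×2.45 = 90.91 kPa.
Pore pressure: u = 9.81×(4.95 − 0.9) = 39.73 kPa.
Initial effective stress: σ'_0 = σ_v − u = 90.91 − 39.73 = 51.18 kPa.
Final effective stress: σ'_f = σ'_0 + Δσ = 51.18 + 42.3 = 93.48 kPa.
Normally consolidated clay, so the full stress increment lies on the virgin compression line:
S_c = C_c·H/(1+e₀)·log₁₀(σ'_f/σ'_0) = 0.29×4.9/(1+1.14)×log₁₀(93.48/51.18)
    = 0.66402 × 0.26162 = 0.1737 m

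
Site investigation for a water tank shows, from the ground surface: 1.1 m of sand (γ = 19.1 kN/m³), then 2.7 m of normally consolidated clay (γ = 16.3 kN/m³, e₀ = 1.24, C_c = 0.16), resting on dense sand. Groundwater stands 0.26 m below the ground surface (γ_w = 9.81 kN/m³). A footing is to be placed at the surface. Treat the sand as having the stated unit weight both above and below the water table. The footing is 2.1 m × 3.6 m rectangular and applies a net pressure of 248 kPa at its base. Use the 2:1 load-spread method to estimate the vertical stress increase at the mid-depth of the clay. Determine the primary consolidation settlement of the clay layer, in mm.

Mid-depth of clay below the ground surface: z = 1.1 + 2.7/2 = 2.45 m.
Total vertical stress at mid-clay: σ_v = 19.1×1.1 + 16.3×1.35 = 43.015 kPa.
Pore pressure: u = 9.81×(2.45 − 0.26) = 21.484 kPa.
Initial effective stress: σ'_0 = σ_v − u = 43.015 − 21.484 = 21.531 kPa.
Stress increase at mid-clay by the 2:1 spreading method:
Δσ = qBL/((B+z)(L+z)) = 248×2.1×3.6/((2.1+2.45)(3.6+2.45)) = 68.109 kPa
Final effective stress: σ'_f = σ'_0 + Δσ = 21.531 + 68.109 = 89.64 kPa.
Normally consolidated clay, so the full stress increment lies on the virgin compression line:
S_c = C_c·H/(1+e₀)·log₁₀(σ'_f/σ'_0) = 0.16×2.7/(1+1.24)×log₁₀(89.64/21.531)
    = 0.19286 × 0.61944 = 0.1195 m

S_c ≈ 119 mm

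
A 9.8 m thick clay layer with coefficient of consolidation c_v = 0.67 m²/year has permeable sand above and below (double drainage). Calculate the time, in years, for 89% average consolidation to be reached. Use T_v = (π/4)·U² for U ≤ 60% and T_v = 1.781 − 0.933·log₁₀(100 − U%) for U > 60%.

Drainage path length: H_d = H/2 = 4.9 m (double drainage).
U > 60%: T_v = 1.781 − 0.933·log₁₀(100 − 89) = 0.80938.
t = T_v·H_d²/c_v = 0.80938×4.9²/0.67 = 29 years.

t ≈ 29 years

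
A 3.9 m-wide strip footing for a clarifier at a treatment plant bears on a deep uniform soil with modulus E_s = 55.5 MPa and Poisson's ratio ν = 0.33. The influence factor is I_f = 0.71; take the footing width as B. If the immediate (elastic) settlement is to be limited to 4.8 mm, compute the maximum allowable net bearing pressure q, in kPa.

E_s = 55.5 MPa = 55500 kPa.
S_e = q·B·(1−ν²)/E_s · I_f  ⇒  q = S_e·E_s / (B·(1−ν²)·I_f).
q = 0.0048 × 55500 / (3.9 × 0.8911 × 0.71) = 108 kPa

q ≈ 108 kPa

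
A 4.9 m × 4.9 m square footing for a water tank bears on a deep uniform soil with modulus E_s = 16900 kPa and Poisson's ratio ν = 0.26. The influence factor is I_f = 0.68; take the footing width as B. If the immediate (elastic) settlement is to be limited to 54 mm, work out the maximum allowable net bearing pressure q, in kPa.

q ≈ 294 kPa

S_e = q·B·(1−ν²)/E_s · I_f  ⇒  q = S_e·E_s / (B·(1−ν²)·I_f).
q = 0.054 × 16900 / (4.9 × 0.9324 × 0.68) = 293.7 kPa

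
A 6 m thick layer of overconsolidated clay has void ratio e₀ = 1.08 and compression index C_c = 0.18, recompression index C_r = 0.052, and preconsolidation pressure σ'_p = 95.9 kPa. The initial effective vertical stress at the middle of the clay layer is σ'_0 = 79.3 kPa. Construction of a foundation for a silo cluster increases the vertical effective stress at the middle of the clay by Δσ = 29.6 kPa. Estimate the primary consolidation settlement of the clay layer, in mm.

Final effective stress: σ'_f = 79.3 + 29.6 = 108.9 kPa.
σ'_f = 108.9 > σ'_p = 95.9 kPa, so the stress path crosses the preconsolidation pressure — recompression up to σ'_p, then virgin compression beyond:
S_c = H/(1+e₀)·[C_r·log₁₀(σ'_p/σ'_0) + C_c·log₁₀(σ'_f/σ'_p)]
    = 6/2.08 × [0.052×log₁₀(95.9/79.3) + 0.18×log₁₀(108.9/95.9)]
    = 2.8846 × [0.0042924 + 0.0099377] = 0.04105 m

S_c ≈ 41 mm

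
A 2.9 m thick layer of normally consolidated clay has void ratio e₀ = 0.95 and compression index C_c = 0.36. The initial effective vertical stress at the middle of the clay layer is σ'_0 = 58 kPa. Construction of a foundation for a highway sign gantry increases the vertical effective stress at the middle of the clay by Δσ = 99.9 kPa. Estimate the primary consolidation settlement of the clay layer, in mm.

Final effective stress: σ'_f = σ'_0 + Δσ = 58 + 99.9 = 157.9 kPa.
Normally consolidated clay, so the full stress increment lies on the virgin compression line:
S_c = C_c·H/(1+e₀)·log₁₀(σ'_f/σ'_0) = 0.36×2.9/(1+0.95)×log₁₀(157.9/58)
    = 0.53538 × 0.43495 = 0.2329 m

S_c ≈ 233 mm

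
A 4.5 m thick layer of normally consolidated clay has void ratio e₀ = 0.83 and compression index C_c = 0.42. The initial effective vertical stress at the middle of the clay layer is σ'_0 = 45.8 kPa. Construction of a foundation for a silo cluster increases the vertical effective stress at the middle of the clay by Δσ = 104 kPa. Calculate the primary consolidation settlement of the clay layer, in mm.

S_c ≈ 532 mm

Final effective stress: σ'_f = σ'_0 + Δσ = 45.8 + 104 = 149.8 kPa.
Normally consolidated clay, so the full stress increment lies on the virgin compression line:
S_c = C_c·H/(1+e₀)·log₁₀(σ'_f/σ'_0) = 0.42×4.5/(1+0.83)×log₁₀(149.8/45.8)
    = 1.0328 × 0.51465 = 0.5315 m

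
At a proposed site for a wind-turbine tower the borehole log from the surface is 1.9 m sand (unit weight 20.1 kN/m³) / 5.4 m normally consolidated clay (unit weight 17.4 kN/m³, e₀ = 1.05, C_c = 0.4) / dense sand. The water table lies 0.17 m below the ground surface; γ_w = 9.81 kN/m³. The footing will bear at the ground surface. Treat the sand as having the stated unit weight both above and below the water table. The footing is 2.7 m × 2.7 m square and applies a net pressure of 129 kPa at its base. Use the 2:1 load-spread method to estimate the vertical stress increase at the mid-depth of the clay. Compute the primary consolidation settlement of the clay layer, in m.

Mid-depth of clay below the ground surface: z = 1.9 + 5.4/2 = 4.6 m.
Total vertical stress at mid-clay: σ_v = 20.1×1.9 + 17.4×2.7 = 85.17 kPa.
Pore pressure: u = 9.81×(4.6 − 0.17) = 43.458 kPa.
Initial effective stress: σ'_0 = σ_v − u = 85.17 − 43.458 = 41.712 kPa.
Stress increase at mid-clay by the 2:1 spreading method:
Δσ = qBL/((B+z)(L+z)) = 129×2.7×2.7/((2.7+4.6)(2.7+4.6)) = 17.647 kPa
Final effective stress: σ'_f = σ'_0 + Δσ = 41.712 + 17.647 = 59.359 kPa.
Normally consolidated clay, so the full stress increment lies on the virgin compression line:
S_c = C_c·H/(1+e₀)·log₁₀(σ'_f/σ'_0) = 0.4×5.4/(1+1.05)×log₁₀(59.359/41.712)
    = 1.0537 × 0.15323 = 0.1615 m

S_c ≈ 0.161 m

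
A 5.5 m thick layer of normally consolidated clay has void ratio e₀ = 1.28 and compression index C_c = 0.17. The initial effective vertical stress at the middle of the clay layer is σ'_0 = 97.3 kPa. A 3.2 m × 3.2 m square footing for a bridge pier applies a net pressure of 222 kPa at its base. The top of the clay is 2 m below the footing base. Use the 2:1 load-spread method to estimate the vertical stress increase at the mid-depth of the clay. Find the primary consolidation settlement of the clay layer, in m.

S_c ≈ 0.056 m

Mid-depth of clay below the footing base: z = 2 + 5.5/2 = 4.75 m.
Stress increase at mid-clay by the 2:1 spreading method:
Δσ = qBL/((B+z)(L+z)) = 222×3.2×3.2/((3.2+4.75)(3.2+4.75)) = 35.968 kPa
Final effective stress: σ'_f = σ'_0 + Δσ = 97.3 + 35.968 = 133.27 kPa.
Normally consolidated clay, so the full stress increment lies on the virgin compression line:
S_c = C_c·H/(1+e₀)·log₁₀(σ'_f/σ'_0) = 0.17×5.5/(1+1.28)×log₁₀(133.27/97.3)
    = 0.41009 × 0.13662 = 0.05603 m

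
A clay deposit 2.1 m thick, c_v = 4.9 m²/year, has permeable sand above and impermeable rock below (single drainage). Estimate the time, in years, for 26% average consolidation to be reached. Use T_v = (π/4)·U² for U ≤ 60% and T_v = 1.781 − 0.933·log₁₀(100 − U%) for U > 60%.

Drainage path length: H_d = H = 2.1 m (single drainage).
U ≤ 60%: T_v = (π/4)·U² = (π/4)×0.26² = 0.053093.
t = T_v·H_d²/c_v = 0.053093×2.1²/4.9 = 0.04778 years.

t ≈ 0.0478 years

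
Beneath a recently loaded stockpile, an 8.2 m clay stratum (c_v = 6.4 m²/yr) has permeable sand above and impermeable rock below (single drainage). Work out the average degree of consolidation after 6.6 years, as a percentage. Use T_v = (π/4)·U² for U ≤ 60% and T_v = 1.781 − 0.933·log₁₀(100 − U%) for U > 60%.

U ≈ 82.8 %

Drainage path length: H_d = H = 8.2 m (single drainage).
T_v = c_v·t/H_d² = 6.4×6.6/8.2² = 0.6282.
T_v = 0.6282 corresponds to the U > 60% branch:
U = 1 − 10^((1.781 − T_v)/0.933)/100 = 0.828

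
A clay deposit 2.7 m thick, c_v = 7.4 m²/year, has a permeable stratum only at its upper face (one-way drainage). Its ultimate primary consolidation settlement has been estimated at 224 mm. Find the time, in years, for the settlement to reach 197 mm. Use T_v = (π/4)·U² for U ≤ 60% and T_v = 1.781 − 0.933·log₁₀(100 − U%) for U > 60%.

Drainage path length: H_d = H = 2.7 m (single drainage).
U = S(t)/S_ult = 197/224 = 0.8795.
U > 60%: T_v = 1.781 − 0.933·log₁₀(100 − 87.946) = 0.77232.
t = T_v·H_d²/c_v = 0.77232×2.7²/7.4 = 0.7608 years.

t ≈ 0.761 years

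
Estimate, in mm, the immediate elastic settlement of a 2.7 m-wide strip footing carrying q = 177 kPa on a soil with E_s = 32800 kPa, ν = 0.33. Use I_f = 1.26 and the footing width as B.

Immediate (elastic) settlement: S_e = q·B·(1−ν²)/E_s · I_f.
S_e = 177 × 2.7 × (1 − 0.33²) / 32800 × 1.26
    = 177 × 2.7 × 0.8911 / 32800 × 1.26
    = 0.01636 m = 16.36 mm

S_e ≈ 16.4 mm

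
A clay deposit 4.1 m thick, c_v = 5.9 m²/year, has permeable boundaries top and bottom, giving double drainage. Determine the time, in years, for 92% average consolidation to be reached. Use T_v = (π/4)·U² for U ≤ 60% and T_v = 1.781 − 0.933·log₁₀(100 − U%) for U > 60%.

Drainage path length: H_d = H/2 = 2.05 m (double drainage).
U > 60%: T_v = 1.781 − 0.933·log₁₀(100 − 92) = 0.93842.
t = T_v·H_d²/c_v = 0.93842×2.05²/5.9 = 0.6684 years.

t ≈ 0.668 years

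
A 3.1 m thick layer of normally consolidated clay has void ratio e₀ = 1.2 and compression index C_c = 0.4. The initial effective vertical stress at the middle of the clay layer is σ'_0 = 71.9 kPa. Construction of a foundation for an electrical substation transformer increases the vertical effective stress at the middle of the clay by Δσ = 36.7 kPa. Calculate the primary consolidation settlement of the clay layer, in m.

Final effective stress: σ'_f = σ'_0 + Δσ = 71.9 + 36.7 = 108.6 kPa.
Normally consolidated clay, so the full stress increment lies on the virgin compression line:
S_c = C_c·H/(1+e₀)·log₁₀(σ'_f/σ'_0) = 0.4×3.1/(1+1.2)×log₁₀(108.6/71.9)
    = 0.56364 × 0.1791 = 0.1009 m

S_c ≈ 0.101 m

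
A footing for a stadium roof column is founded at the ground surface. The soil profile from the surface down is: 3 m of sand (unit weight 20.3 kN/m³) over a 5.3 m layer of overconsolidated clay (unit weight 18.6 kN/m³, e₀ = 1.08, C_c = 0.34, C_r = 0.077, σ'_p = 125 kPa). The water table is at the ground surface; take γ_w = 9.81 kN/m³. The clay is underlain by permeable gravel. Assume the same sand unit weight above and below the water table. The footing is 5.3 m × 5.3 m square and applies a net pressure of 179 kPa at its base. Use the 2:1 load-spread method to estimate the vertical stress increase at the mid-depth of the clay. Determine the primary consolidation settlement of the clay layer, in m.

Mid-depth of clay below the ground surface: z = 3 + 5.3/2 = 5.65 m.
Total vertical stress at mid-clay: σ_v = 20.3×3 + 18.6×2.65 = 110.19 kPa.
Pore pressure: u = 9.81×(5.65 − 0) = 55.427 kPa.
Initial effective stress: σ'_0 = σ_v − u = 110.19 − 55.427 = 54.763 kPa.
Stress increase at mid-clay by the 2:1 spreading method:
Δσ = qBL/((B+z)(L+z)) = 179×5.3×5.3/((5.3+5.65)(5.3+5.65)) = 41.935 kPa
Final effective stress: σ'_f = 54.763 + 41.935 = 96.698 kPa.
σ'_f = 96.698 ≤ σ'_p = 125 kPa, so the clay remains overconsolidated and only the recompression index applies:
S_c = C_r·H/(1+e₀)·log₁₀(σ'_f/σ'_0) = 0.077×5.3/2.08×log₁₀(96.698/54.763)
    = 0.1962 × 0.24693 = 0.04845 m

S_c ≈ 0.0484 m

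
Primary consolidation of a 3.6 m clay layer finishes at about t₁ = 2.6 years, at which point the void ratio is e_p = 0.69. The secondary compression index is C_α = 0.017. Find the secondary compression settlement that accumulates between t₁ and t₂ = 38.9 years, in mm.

Secondary compression: S_s = C_α·H/(1+e_p)·log₁₀(t₂/t₁)
S_s = 0.017×3.6/(1+0.69)×log₁₀(38.9/2.6)
    = 0.03621 × 1.175 = 0.04255 m

S_s ≈ 42.5 mm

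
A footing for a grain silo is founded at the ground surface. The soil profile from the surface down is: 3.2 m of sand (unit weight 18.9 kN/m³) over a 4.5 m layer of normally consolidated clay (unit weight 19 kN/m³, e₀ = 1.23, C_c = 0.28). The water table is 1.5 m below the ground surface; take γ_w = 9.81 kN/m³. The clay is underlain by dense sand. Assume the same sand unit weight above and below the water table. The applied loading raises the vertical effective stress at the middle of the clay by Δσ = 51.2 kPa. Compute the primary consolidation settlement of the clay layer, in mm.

S_c ≈ 143 mm

Mid-depth of clay below the ground surface: z = 3.2 + 4.5/2 = 5.45 m.
Total vertical stress at mid-clay: σ_v = 18.9×3.2 + 19×2.25 = 103.23 kPa.
Pore pressure: u = 9.81×(5.45 − 1.5) = 38.75 kPa.
Initial effective stress: σ'_0 = σ_v − u = 103.23 − 38.75 = 64.48 kPa.
Final effective stress: σ'_f = σ'_0 + Δσ = 64.48 + 51.2 = 115.68 kPa.
Normally consolidated clay, so the full stress increment lies on the virgin compression line:
S_c = C_c·H/(1+e₀)·log₁₀(σ'_f/σ'_0) = 0.28×4.5/(1+1.23)×log₁₀(115.68/64.48)
    = 0.56502 × 0.25383 = 0.1434 m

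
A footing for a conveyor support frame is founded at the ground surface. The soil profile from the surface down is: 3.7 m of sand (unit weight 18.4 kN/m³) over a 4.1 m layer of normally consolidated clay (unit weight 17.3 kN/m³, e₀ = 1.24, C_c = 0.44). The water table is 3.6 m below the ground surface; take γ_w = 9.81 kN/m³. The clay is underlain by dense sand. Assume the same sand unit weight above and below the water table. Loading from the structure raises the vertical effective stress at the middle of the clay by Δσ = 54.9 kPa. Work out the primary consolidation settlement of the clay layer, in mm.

S_c ≈ 178 mm

Mid-depth of clay below the ground surface: z = 3.7 + 4.1/2 = 5.75 m.
Total vertical stress at mid-clay: σ_v = 18.4×3.7 + 17.3×2.05 = 103.54 kPa.
Pore pressure: u = 9.81×(5.75 − 3.6) = 21.091 kPa.
Initial effective stress: σ'_0 = σ_v − u = 103.54 − 21.091 = 82.449 kPa.
Final effective stress: σ'_f = σ'_0 + Δσ = 82.449 + 54.9 = 137.35 kPa.
Normally consolidated clay, so the full stress increment lies on the virgin compression line:
S_c = C_c·H/(1+e₀)·log₁₀(σ'_f/σ'_0) = 0.44×4.1/(1+1.24)×log₁₀(137.35/82.449)
    = 0.80536 × 0.22164 = 0.1785 m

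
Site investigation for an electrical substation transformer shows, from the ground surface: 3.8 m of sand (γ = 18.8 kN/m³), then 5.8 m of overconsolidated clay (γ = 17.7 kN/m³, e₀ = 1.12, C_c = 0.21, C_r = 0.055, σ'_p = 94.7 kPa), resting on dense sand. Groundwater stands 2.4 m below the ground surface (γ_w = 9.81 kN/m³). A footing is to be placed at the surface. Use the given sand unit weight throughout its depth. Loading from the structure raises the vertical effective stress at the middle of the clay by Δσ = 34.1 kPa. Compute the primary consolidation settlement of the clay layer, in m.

Mid-depth of clay below the ground surface: z = 3.8 + 5.8/2 = 6.7 m.
Total vertical stress at mid-clay: σ_v = 18.8×3.8 + 17.7×2.9 = 122.77 kPa.
Pore pressure: u = 9.81×(6.7 − 2.4) = 42.183 kPa.
Initial effective stress: σ'_0 = σ_v − u = 122.77 − 42.183 = 80.587 kPa.
Final effective stress: σ'_f = 80.587 + 34.1 = 114.69 kPa.
σ'_f = 114.69 > σ'_p = 94.7 kPa, so the stress path crosses the preconsolidation pressure — recompression up to σ'_p, then virgin compression beyond:
S_c = H/(1+e₀)·[C_r·log₁₀(σ'_p/σ'_0) + C_c·log₁₀(σ'_f/σ'_p)]
    = 5.8/2.12 × [0.055×log₁₀(94.7/80.587) + 0.21×log₁₀(114.69/94.7)]
    = 2.7358 × [0.0038547 + 0.017467] = 0.05833 m

S_c ≈ 0.0583 m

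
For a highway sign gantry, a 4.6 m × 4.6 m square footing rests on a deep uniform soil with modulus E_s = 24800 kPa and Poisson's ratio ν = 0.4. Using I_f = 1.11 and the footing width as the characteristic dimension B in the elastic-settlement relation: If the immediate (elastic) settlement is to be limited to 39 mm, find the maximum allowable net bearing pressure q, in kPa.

q ≈ 226 kPa

S_e = q·B·(1−ν²)/E_s · I_f  ⇒  q = S_e·E_s / (B·(1−ν²)·I_f).
q = 0.039 × 24800 / (4.6 × 0.84 × 1.11) = 225.5 kPa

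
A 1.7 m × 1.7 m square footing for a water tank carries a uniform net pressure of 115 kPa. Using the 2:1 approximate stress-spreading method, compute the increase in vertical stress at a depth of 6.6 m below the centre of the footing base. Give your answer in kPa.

By the 2:1 method the load spreads at 1 horizontal : 2 vertical, so at depth z the loaded area has grown by z in each plan dimension:
Δσ = qBL/((B+z)(L+z)) = 115×1.7×1.7/((1.7+6.6)(1.7+6.6)) = 4.8244 kPa

Δσ_z ≈ 4.82 kPa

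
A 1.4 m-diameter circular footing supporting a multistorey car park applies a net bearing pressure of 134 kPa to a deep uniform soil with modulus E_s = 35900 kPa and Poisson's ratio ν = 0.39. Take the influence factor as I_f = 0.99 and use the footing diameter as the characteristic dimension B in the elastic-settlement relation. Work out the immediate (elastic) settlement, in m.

Immediate (elastic) settlement: S_e = q·B·(1−ν²)/E_s · I_f.
S_e = 134 × 1.4 × (1 − 0.39²) / 35900 × 0.99
    = 134 × 1.4 × 0.8479 / 35900 × 0.99
    = 0.004387 m

S_e ≈ 0.00439 m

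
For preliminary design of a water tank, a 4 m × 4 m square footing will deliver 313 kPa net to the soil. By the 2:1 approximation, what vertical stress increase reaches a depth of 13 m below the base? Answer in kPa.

Δσ_z ≈ 17.3 kPa

By the 2:1 method the load spreads at 1 horizontal : 2 vertical, so at depth z the loaded area has grown by z in each plan dimension:
Δσ = qBL/((B+z)(L+z)) = 313×4×4/((4+13)(4+13)) = 17.329 kPa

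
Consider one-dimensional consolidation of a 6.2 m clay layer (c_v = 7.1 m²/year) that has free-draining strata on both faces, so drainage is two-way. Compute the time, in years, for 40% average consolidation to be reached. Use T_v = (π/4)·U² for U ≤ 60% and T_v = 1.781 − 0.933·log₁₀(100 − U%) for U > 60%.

Drainage path length: H_d = H/2 = 3.1 m (double drainage).
U ≤ 60%: T_v = (π/4)·U² = (π/4)×0.4² = 0.12566.
t = T_v·H_d²/c_v = 0.12566×3.1²/7.1 = 0.1701 years.

t ≈ 0.17 years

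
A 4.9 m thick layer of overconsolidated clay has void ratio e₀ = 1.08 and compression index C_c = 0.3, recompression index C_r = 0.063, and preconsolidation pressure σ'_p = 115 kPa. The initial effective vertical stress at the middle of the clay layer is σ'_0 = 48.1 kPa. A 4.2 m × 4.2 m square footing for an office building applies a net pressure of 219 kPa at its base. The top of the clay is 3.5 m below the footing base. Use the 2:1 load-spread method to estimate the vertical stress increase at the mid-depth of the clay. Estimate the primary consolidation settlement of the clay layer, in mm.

S_c ≈ 37.2 mm

Mid-depth of clay below the footing base: z = 3.5 + 4.9/2 = 5.95 m.
Stress increase at mid-clay by the 2:1 spreading method:
Δσ = qBL/((B+z)(L+z)) = 219×4.2×4.2/((4.2+5.95)(4.2+5.95)) = 37.498 kPa
Final effective stress: σ'_f = 48.1 + 37.498 = 85.598 kPa.
σ'_f = 85.598 ≤ σ'_p = 115 kPa, so the clay remains overconsolidated and only the recompression index applies:
S_c = C_r·H/(1+e₀)·log₁₀(σ'_f/σ'_0) = 0.063×4.9/2.08×log₁₀(85.598/48.1)
    = 0.14842 × 0.25032 = 0.03715 m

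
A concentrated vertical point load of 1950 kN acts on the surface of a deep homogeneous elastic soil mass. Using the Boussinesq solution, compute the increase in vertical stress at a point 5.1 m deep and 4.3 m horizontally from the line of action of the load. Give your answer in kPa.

Δσ_z ≈ 9.35 kPa

Boussinesq vertical stress below a point load on an elastic half-space:
Δσ_z = 3P/(2πz²) · [1 + (r/z)²]^(−5/2)
r/z = 4.3/5.1 = 0.84314; [1+(r/z)²]^(−5/2) = 0.26119.
Δσ_z = 3×1950/(2π×5.1²) × 0.26119 = 35.796 × 0.26119 = 9.35 kPa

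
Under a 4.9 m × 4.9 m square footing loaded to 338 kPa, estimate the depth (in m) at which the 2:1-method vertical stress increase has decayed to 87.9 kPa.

2:1 spreading — at depth z the loaded area has grown by z in each plan dimension:
qB²/(B+z)² = Δσ_z ⇒ z = B(√(q/Δσ_z) − 1) = 4.9×(√(338/87.9) − 1) = 4.709 m

z ≈ 4.71 m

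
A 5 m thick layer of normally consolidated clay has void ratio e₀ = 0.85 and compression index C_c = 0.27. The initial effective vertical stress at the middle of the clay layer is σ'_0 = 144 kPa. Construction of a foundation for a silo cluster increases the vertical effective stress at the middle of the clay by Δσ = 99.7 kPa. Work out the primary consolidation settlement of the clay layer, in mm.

Final effective stress: σ'_f = σ'_0 + Δσ = 144 + 99.7 = 243.7 kPa.
Normally consolidated clay, so the full stress increment lies on the virgin compression line:
S_c = C_c·H/(1+e₀)·log₁₀(σ'_f/σ'_0) = 0.27×5/(1+0.85)×log₁₀(243.7/144)
    = 0.72973 × 0.22849 = 0.1667 m

S_c ≈ 167 mm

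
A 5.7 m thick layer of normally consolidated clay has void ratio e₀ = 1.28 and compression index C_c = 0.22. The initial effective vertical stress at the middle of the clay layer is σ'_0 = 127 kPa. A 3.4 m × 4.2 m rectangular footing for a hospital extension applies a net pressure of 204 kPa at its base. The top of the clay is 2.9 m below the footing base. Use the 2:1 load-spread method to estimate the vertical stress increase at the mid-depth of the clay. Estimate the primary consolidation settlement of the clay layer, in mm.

Mid-depth of clay below the footing base: z = 2.9 + 5.7/2 = 5.75 m.
Stress increase at mid-clay by the 2:1 spreading method:
Δσ = qBL/((B+z)(L+z)) = 204×3.4×4.2/((3.4+5.75)(4.2+5.75)) = 31.997 kPa
Final effective stress: σ'_f = σ'_0 + Δσ = 127 + 31.997 = 159 kPa.
Normally consolidated clay, so the full stress increment lies on the virgin compression line:
S_c = C_c·H/(1+e₀)·log₁₀(σ'_f/σ'_0) = 0.22×5.7/(1+1.28)×log₁₀(159/127)
    = 0.55 × 0.097593 = 0.05368 m

S_c ≈ 53.7 mm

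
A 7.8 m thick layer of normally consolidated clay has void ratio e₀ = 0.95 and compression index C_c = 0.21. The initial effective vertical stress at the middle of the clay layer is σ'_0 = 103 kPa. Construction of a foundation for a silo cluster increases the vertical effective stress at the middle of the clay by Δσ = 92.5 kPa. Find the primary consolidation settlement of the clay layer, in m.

S_c ≈ 0.234 m

Final effective stress: σ'_f = σ'_0 + Δσ = 103 + 92.5 = 195.5 kPa.
Normally consolidated clay, so the full stress increment lies on the virgin compression line:
S_c = C_c·H/(1+e₀)·log₁₀(σ'_f/σ'_0) = 0.21×7.8/(1+0.95)×log₁₀(195.5/103)
    = 0.84 × 0.27831 = 0.2338 m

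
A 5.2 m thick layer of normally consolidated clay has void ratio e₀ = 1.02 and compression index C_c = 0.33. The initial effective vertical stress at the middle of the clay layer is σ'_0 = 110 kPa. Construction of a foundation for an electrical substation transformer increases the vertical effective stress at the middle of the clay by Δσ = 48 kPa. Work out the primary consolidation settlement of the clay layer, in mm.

S_c ≈ 134 mm

Final effective stress: σ'_f = σ'_0 + Δσ = 110 + 48 = 158 kPa.
Normally consolidated clay, so the full stress increment lies on the virgin compression line:
S_c = C_c·H/(1+e₀)·log₁₀(σ'_f/σ'_0) = 0.33×5.2/(1+1.02)×log₁₀(158/110)
    = 0.8495 × 0.15726 = 0.1336 m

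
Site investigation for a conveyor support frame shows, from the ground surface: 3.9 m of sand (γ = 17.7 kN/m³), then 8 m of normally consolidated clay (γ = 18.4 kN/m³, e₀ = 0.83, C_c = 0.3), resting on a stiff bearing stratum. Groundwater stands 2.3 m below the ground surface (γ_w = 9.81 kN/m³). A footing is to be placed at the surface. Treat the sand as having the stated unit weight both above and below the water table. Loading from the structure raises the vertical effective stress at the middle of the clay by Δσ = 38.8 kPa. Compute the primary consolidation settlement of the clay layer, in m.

Mid-depth of clay below the ground surface: z = 3.9 + 8/2 = 7.9 m.
Total vertical stress at mid-clay: σ_v = 17.7×3.9 + 18.4×4 = 142.63 kPa.
Pore pressure: u = 9.81×(7.9 − 2.3) = 54.936 kPa.
Initial effective stress: σ'_0 = σ_v − u = 142.63 − 54.936 = 87.694 kPa.
Final effective stress: σ'_f = σ'_0 + Δσ = 87.694 + 38.8 = 126.49 kPa.
Normally consolidated clay, so the full stress increment lies on the virgin compression line:
S_c = C_c·H/(1+e₀)·log₁₀(σ'_f/σ'_0) = 0.3×8/(1+0.83)×log₁₀(126.49/87.694)
    = 1.3115 × 0.15909 = 0.2086 m

S_c ≈ 0.209 m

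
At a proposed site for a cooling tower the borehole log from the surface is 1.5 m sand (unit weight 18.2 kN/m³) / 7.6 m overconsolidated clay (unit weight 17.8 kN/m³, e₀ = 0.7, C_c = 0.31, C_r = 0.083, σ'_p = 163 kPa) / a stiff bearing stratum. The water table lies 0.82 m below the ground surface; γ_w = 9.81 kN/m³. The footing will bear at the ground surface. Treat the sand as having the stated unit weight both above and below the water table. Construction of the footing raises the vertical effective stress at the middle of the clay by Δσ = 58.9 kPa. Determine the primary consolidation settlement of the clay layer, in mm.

Mid-depth of clay below the ground surface: z = 1.5 + 7.6/2 = 5.3 m.
Total vertical stress at mid-clay: σ_v = 18.2×1.5 + 17.8×3.8 = 94.94 kPa.
Pore pressure: u = 9.81×(5.3 − 0.82) = 43.949 kPa.
Initial effective stress: σ'_0 = σ_v − u = 94.94 − 43.949 = 50.991 kPa.
Final effective stress: σ'_f = 50.991 + 58.9 = 109.89 kPa.
σ'_f = 109.89 ≤ σ'_p = 163 kPa, so the clay remains overconsolidated and only the recompression index applies:
S_c = C_r·H/(1+e₀)·log₁₀(σ'_f/σ'_0) = 0.083×7.6/1.7×log₁₀(109.89/50.991)
    = 0.37106 × 0.33346 = 0.1237 m

S_c ≈ 124 mm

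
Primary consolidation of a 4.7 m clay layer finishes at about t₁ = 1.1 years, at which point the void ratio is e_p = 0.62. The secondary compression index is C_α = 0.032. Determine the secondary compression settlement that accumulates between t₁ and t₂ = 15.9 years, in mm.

Secondary compression: S_s = C_α·H/(1+e_p)·log₁₀(t₂/t₁)
S_s = 0.032×4.7/(1+0.62)×log₁₀(15.9/1.1)
    = 0.09284 × 1.16 = 0.1077 m

S_s ≈ 108 mm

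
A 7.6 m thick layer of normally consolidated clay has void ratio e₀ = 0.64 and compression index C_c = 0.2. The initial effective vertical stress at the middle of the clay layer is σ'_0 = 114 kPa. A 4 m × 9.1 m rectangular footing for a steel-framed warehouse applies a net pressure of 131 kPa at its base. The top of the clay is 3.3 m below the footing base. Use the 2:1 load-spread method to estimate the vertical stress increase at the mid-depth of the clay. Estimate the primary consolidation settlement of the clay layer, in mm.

Mid-depth of clay below the footing base: z = 3.3 + 7.6/2 = 7.1 m.
Stress increase at mid-clay by the 2:1 spreading method:
Δσ = qBL/((B+z)(L+z)) = 131×4×9.1/((4+7.1)(9.1+7.1)) = 26.518 kPa
Final effective stress: σ'_f = σ'_0 + Δσ = 114 + 26.518 = 140.52 kPa.
Normally consolidated clay, so the full stress increment lies on the virgin compression line:
S_c = C_c·H/(1+e₀)·log₁₀(σ'_f/σ'_0) = 0.2×7.6/(1+0.64)×log₁₀(140.52/114)
    = 0.92683 × 0.090833 = 0.08419 m

S_c ≈ 84.2 mm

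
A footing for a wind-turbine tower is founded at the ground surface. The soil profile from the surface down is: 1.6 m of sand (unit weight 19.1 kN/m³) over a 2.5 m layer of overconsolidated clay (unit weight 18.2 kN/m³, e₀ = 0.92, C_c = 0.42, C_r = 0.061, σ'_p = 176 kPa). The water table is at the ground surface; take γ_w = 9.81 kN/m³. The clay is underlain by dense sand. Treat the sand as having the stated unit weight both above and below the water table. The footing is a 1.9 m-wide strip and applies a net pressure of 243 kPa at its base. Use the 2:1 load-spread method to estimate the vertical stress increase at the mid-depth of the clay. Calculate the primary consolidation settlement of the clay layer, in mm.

S_c ≈ 54.4 mm

Mid-depth of clay below the ground surface: z = 1.6 + 2.5/2 = 2.85 m.
Total vertical stress at mid-clay: σ_v = 19.1×1.6 + 18.2×1.25 = 53.31 kPa.
Pore pressure: u = 9.81×(2.85 − 0) = 27.959 kPa.
Initial effective stress: σ'_0 = σ_v − u = 53.31 − 27.959 = 25.351 kPa.
Stress increase at mid-clay by the 2:1 spreading method:
Δσ = qB/(B+z) = 243×1.9/(1.9+2.85) = 97.2 kPa
Final effective stress: σ'_f = 25.351 + 97.2 = 122.55 kPa.
σ'_f = 122.55 ≤ σ'_p = 176 kPa, so the clay remains overconsolidated and only the recompression index applies:
S_c = C_r·H/(1+e₀)·log₁₀(σ'_f/σ'_0) = 0.061×2.5/1.92×log₁₀(122.55/25.351)
    = 0.079428 × 0.68432 = 0.05435 m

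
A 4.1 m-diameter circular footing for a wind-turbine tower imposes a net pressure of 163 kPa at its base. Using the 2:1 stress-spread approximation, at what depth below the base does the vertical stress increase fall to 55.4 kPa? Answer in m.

2:1 spreading — at depth z the loaded area has grown by z in each plan dimension:
qD²/(D+z)² = Δσ_z ⇒ z = D(√(q/Δσ_z) − 1) = 4.1×(√(163/55.4) − 1) = 2.933 m

z ≈ 2.93 m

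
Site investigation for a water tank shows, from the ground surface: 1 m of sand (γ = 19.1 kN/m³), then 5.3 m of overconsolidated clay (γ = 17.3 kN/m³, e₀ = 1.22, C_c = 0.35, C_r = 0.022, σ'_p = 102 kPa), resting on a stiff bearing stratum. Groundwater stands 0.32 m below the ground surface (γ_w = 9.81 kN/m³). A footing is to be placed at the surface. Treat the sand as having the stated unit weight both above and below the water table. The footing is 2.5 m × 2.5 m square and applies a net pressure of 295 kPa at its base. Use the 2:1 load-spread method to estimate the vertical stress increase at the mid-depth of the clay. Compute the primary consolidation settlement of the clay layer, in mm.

S_c ≈ 21 mm

Mid-depth of clay below the ground surface: z = 1 + 5.3/2 = 3.65 m.
Total vertical stress at mid-clay: σ_v = 19.1×1 + 17.3×2.65 = 64.945 kPa.
Pore pressure: u = 9.81×(3.65 − 0.32) = 32.667 kPa.
Initial effective stress: σ'_0 = σ_v − u = 64.945 − 32.667 = 32.278 kPa.
Stress increase at mid-clay by the 2:1 spreading method:
Δσ = qBL/((B+z)(L+z)) = 295×2.5×2.5/((2.5+3.65)(2.5+3.65)) = 48.747 kPa
Final effective stress: σ'_f = 32.278 + 48.747 = 81.025 kPa.
σ'_f = 81.025 ≤ σ'_p = 102 kPa, so the clay remains overconsolidated and only the recompression index applies:
S_c = C_r·H/(1+e₀)·log₁₀(σ'_f/σ'_0) = 0.022×5.3/2.22×log₁₀(81.025/32.278)
    = 0.052523 × 0.39971 = 0.02099 m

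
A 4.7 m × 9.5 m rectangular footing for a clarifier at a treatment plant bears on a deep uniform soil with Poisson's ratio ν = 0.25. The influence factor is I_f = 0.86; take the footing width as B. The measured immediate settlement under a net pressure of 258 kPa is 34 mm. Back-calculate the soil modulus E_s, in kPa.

S_e = q·B·(1−ν²)/E_s · I_f  ⇒  E_s = q·B·(1−ν²)·I_f / S_e.
E_s = 258 × 4.7 × 0.9375 × 0.86 / 0.034 = 28750 kPa

E_s ≈ 28800 kPa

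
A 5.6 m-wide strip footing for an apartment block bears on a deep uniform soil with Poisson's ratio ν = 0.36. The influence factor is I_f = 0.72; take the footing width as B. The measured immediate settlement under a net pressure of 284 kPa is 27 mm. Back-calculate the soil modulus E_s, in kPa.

S_e = q·B·(1−ν²)/E_s · I_f  ⇒  E_s = q·B·(1−ν²)·I_f / S_e.
E_s = 284 × 5.6 × 0.8704 × 0.72 / 0.027 = 36910 kPa

E_s ≈ 36900 kPa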